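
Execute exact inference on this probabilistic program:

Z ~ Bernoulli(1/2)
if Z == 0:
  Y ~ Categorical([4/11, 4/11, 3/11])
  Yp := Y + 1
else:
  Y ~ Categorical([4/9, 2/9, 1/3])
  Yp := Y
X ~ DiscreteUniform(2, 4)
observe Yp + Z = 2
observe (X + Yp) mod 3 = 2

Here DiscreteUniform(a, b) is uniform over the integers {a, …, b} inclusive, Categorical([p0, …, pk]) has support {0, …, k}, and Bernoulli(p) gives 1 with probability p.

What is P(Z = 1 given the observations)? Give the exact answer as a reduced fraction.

Enumerate traces; 2 have nonzero weight after conditioning:
  (Z=0, Y=1, X=3) weight 2/33
  (Z=1, Y=1, X=4) weight 1/27
Group by Z:
  weight(Z=0) = 2/33
  weight(Z=1) = 1/27
Total weight = 2/33 + 1/27 = 29/297
P(Z=0 | obs) = 2/33 / 29/297 = 18/29
P(Z=1 | obs) = 1/27 / 29/297 = 11/29

P(Z = 1 | obs) = 11/29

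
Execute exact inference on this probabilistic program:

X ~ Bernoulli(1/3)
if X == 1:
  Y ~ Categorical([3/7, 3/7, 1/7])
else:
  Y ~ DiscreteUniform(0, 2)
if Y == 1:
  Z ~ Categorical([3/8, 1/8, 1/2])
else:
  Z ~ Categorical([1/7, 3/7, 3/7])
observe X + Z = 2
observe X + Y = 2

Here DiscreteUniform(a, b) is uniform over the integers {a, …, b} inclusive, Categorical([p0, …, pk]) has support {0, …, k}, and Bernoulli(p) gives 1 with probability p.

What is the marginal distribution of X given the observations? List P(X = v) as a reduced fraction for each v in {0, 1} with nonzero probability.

Enumerate traces; 2 have nonzero weight after conditioning:
  (X=0, Y=2, Z=2) weight 2/21
  (X=1, Y=1, Z=1) weight 1/56
Group by X:
  weight(X=0) = 2/21
  weight(X=1) = 1/56
Total weight = 2/21 + 1/56 = 19/168
P(X=0 | obs) = 2/21 / 19/168 = 16/19
P(X=1 | obs) = 1/56 / 19/168 = 3/19

P(X=0) = 16/19, P(X=1) = 3/19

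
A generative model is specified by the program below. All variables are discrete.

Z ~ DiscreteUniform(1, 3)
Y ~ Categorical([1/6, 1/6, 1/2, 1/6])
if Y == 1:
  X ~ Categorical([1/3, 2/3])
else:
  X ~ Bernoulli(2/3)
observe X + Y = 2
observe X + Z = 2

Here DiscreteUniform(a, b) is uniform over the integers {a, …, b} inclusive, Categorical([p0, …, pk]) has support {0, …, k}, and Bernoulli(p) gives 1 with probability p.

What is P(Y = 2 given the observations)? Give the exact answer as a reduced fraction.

Enumerate traces; 2 have nonzero weight after conditioning:
  (Z=1, Y=1, X=1) weight 1/27
  (Z=2, Y=2, X=0) weight 1/18
Group by Y:
  weight(Y=1) = 1/27
  weight(Y=2) = 1/18
Total weight = 1/27 + 1/18 = 5/54
P(Y=1 | obs) = 1/27 / 5/54 = 2/5
P(Y=2 | obs) = 1/18 / 5/54 = 3/5

P(Y = 2 | obs) = 3/5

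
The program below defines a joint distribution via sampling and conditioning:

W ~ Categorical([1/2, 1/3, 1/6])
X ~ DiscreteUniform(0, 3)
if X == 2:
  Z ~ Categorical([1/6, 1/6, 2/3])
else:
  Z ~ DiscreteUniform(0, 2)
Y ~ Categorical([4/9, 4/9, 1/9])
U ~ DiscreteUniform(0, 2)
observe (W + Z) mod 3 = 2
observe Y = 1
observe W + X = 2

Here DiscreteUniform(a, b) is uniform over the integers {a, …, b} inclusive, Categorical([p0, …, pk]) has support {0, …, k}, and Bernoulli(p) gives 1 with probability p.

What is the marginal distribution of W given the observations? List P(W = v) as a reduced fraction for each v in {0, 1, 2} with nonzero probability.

P(W=0) = 2/3, P(W=1) = 2/9, P(W=2) = 1/9

Enumerate traces; 9 have nonzero weight after conditioning:
  (W=0, X=2, Z=2, Y=1, U=0) weight 1/81
  (W=0, X=2, Z=2, Y=1, U=1) weight 1/81
  (W=0, X=2, Z=2, Y=1, U=2) weight 1/81
  (W=1, X=1, Z=1, Y=1, U=0) weight 1/243
  (W=1, X=1, Z=1, Y=1, U=1) weight 1/243
  (W=1, X=1, Z=1, Y=1, U=2) weight 1/243
  (W=2, X=0, Z=0, Y=1, U=0) weight 1/486
  (W=2, X=0, Z=0, Y=1, U=1) weight 1/486
  … 1 more
Group by W:
  weight(W=0) = 1/27
  weight(W=1) = 1/81
  weight(W=2) = 1/162
Total weight = 1/27 + 1/81 + 1/162 = 1/18
P(W=0 | obs) = 1/27 / 1/18 = 2/3
P(W=1 | obs) = 1/81 / 1/18 = 2/9
P(W=2 | obs) = 1/162 / 1/18 = 1/9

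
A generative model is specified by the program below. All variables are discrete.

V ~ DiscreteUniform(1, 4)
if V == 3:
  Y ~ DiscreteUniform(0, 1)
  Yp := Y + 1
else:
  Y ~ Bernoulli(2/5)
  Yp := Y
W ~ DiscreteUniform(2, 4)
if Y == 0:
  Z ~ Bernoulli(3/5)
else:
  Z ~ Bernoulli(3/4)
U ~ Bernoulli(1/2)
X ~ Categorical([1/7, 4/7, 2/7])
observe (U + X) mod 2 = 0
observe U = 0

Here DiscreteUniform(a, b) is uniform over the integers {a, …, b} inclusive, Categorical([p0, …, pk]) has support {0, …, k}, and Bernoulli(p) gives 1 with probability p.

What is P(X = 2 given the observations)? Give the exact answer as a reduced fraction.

Enumerate traces; 96 have nonzero weight after conditioning:
  (V=1, Y=0, W=2, Z=0, U=0, X=0) weight 1/700
  (V=1, Y=0, W=2, Z=0, U=0, X=2) weight 1/350
  (V=1, Y=0, W=2, Z=1, U=0, X=0) weight 3/1400
  (V=1, Y=0, W=2, Z=1, U=0, X=2) weight 3/700
  (V=1, Y=0, W=3, Z=0, U=0, X=0) weight 1/700
  (V=1, Y=0, W=3, Z=0, U=0, X=2) weight 1/350
  (V=1, Y=0, W=3, Z=1, U=0, X=0) weight 3/1400
  (V=1, Y=0, W=3, Z=1, U=0, X=2) weight 3/700
  … 88 more
Group by X:
  weight(X=0) = 1/14
  weight(X=2) = 1/7
Total weight = 1/14 + 1/7 = 3/14
P(X=0 | obs) = 1/14 / 3/14 = 1/3
P(X=2 | obs) = 1/7 / 3/14 = 2/3

P(X = 2 | obs) = 2/3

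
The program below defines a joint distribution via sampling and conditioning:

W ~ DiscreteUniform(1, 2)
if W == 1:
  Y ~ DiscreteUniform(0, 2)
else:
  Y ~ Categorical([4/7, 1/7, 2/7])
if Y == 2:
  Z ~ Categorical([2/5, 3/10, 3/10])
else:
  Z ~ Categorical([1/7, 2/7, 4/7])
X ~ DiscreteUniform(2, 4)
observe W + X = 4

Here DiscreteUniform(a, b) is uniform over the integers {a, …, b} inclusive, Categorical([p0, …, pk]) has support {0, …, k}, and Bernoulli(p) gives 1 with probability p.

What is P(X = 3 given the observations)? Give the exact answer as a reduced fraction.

P(X = 3 | obs) = 1/2

Enumerate traces; 18 have nonzero weight after conditioning:
  (W=1, Y=0, Z=0, X=3) weight 1/126
  (W=1, Y=0, Z=1, X=3) weight 1/63
  (W=1, Y=0, Z=2, X=3) weight 2/63
  (W=1, Y=1, Z=0, X=3) weight 1/126
  (W=1, Y=1, Z=1, X=3) weight 1/63
  (W=1, Y=1, Z=2, X=3) weight 2/63
  (W=1, Y=2, Z=0, X=3) weight 1/45
  (W=1, Y=2, Z=1, X=3) weight 1/60
  (W=2, Y=0, Z=0, X=2) weight 2/147
  … 9 more
Group by X:
  weight(X=2) = 1/6
  weight(X=3) = 1/6
Total weight = 1/6 + 1/6 = 1/3
P(X=2 | obs) = 1/6 / 1/3 = 1/2
P(X=3 | obs) = 1/6 / 1/3 = 1/2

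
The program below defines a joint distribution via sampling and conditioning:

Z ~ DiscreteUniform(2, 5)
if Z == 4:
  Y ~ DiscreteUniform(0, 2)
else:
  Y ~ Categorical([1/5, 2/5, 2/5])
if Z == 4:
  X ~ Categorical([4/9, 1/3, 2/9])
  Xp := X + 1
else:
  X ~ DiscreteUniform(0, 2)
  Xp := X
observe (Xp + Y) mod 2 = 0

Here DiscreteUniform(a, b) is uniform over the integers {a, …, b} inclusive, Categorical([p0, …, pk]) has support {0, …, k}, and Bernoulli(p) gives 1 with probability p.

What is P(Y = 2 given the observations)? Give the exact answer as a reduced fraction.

P(Y = 2 | obs) = 41/92

Enumerate traces; 19 have nonzero weight after conditioning:
  (Z=2, Y=0, X=0) weight 1/60
  (Z=2, Y=0, X=2) weight 1/60
  (Z=2, Y=1, X=1) weight 1/30
  (Z=2, Y=2, X=0) weight 1/30
  (Z=2, Y=2, X=2) weight 1/30
  (Z=3, Y=0, X=0) weight 1/60
  (Z=3, Y=0, X=2) weight 1/60
  (Z=3, Y=1, X=1) weight 1/30
  … 11 more
Group by Y:
  weight(Y=0) = 23/180
  weight(Y=1) = 7/45
  weight(Y=2) = 41/180
Total weight = 23/180 + 7/45 + 41/180 = 23/45
P(Y=0 | obs) = 23/180 / 23/45 = 1/4
P(Y=1 | obs) = 7/45 / 23/45 = 7/23
P(Y=2 | obs) = 41/180 / 23/45 = 41/92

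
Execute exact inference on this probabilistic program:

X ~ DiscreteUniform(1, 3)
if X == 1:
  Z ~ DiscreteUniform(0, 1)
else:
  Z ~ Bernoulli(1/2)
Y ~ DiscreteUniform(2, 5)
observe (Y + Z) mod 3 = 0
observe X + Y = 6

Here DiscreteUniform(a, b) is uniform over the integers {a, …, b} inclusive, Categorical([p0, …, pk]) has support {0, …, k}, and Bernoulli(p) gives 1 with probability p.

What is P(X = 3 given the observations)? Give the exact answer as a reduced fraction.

Enumerate traces; 2 have nonzero weight after conditioning:
  (X=1, Z=1, Y=5) weight 1/24
  (X=3, Z=0, Y=3) weight 1/24
Group by X:
  weight(X=1) = 1/24
  weight(X=3) = 1/24
Total weight = 1/24 + 1/24 = 1/12
P(X=1 | obs) = 1/24 / 1/12 = 1/2
P(X=3 | obs) = 1/24 / 1/12 = 1/2

P(X = 3 | obs) = 1/2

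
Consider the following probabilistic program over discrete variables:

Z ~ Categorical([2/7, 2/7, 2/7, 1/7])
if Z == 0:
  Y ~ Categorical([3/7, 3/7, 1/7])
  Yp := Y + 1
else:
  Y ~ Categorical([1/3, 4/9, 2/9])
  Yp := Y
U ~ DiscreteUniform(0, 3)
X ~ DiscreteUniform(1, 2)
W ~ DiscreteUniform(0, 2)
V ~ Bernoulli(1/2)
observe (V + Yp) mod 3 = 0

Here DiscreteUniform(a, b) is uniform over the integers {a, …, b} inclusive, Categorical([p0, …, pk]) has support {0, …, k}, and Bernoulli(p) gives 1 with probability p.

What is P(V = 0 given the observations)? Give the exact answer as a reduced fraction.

P(V = 0 | obs) = 123/247

Enumerate traces; 192 have nonzero weight after conditioning:
  (Z=0, Y=1, U=0, X=1, W=0, V=1) weight 1/392
  (Z=0, Y=1, U=0, X=1, W=1, V=1) weight 1/392
  (Z=0, Y=1, U=0, X=1, W=2, V=1) weight 1/392
  (Z=0, Y=1, U=0, X=2, W=0, V=1) weight 1/392
  (Z=0, Y=1, U=0, X=2, W=1, V=1) weight 1/392
  (Z=0, Y=1, U=0, X=2, W=2, V=1) weight 1/392
  (Z=0, Y=1, U=1, X=1, W=0, V=1) weight 1/392
  (Z=0, Y=1, U=1, X=1, W=1, V=1) weight 1/392
  (Z=0, Y=2, U=0, X=1, W=0, V=0) weight 1/1176
  … 183 more
Group by V:
  weight(V=0) = 41/294
  weight(V=1) = 62/441
Total weight = 41/294 + 62/441 = 247/882
P(V=0 | obs) = 41/294 / 247/882 = 123/247
P(V=1 | obs) = 62/441 / 247/882 = 124/247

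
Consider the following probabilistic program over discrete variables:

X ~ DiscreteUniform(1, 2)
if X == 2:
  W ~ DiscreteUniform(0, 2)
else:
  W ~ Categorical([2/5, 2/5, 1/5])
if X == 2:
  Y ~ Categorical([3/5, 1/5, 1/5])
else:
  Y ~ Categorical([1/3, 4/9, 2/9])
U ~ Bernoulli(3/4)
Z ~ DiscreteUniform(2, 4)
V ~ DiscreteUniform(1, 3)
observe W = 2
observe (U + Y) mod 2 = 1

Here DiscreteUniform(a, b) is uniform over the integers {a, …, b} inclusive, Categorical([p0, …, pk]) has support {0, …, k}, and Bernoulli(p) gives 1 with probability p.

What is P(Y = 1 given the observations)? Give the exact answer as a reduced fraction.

P(Y = 1 | obs) = 7/58

Enumerate traces; 54 have nonzero weight after conditioning:
  (X=1, W=2, Y=0, U=1, Z=2, V=1) weight 1/360
  (X=1, W=2, Y=0, U=1, Z=2, V=2) weight 1/360
  (X=1, W=2, Y=0, U=1, Z=2, V=3) weight 1/360
  (X=1, W=2, Y=0, U=1, Z=3, V=1) weight 1/360
  (X=1, W=2, Y=0, U=1, Z=3, V=2) weight 1/360
  (X=1, W=2, Y=0, U=1, Z=3, V=3) weight 1/360
  (X=1, W=2, Y=0, U=1, Z=4, V=1) weight 1/360
  (X=1, W=2, Y=0, U=1, Z=4, V=2) weight 1/360
  (X=1, W=2, Y=1, U=0, Z=2, V=1) weight 1/810
  (X=1, W=2, Y=2, U=1, Z=2, V=1) weight 1/540
  … 44 more
Group by Y:
  weight(Y=0) = 1/10
  weight(Y=1) = 7/360
  weight(Y=2) = 1/24
Total weight = 1/10 + 7/360 + 1/24 = 29/180
P(Y=0 | obs) = 1/10 / 29/180 = 18/29
P(Y=1 | obs) = 7/360 / 29/180 = 7/58
P(Y=2 | obs) = 1/24 / 29/180 = 15/58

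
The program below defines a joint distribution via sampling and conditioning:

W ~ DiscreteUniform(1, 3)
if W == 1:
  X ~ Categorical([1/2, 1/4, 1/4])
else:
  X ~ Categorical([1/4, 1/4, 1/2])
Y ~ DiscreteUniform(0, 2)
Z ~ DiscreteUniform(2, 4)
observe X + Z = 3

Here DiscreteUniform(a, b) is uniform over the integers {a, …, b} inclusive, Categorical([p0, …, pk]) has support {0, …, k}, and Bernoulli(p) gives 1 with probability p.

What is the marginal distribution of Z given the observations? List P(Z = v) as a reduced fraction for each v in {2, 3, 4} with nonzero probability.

Enumerate traces; 18 have nonzero weight after conditioning:
  (W=1, X=0, Y=0, Z=3) weight 1/54
  (W=1, X=0, Y=1, Z=3) weight 1/54
  (W=1, X=0, Y=2, Z=3) weight 1/54
  (W=1, X=1, Y=0, Z=2) weight 1/108
  (W=1, X=1, Y=1, Z=2) weight 1/108
  (W=1, X=1, Y=2, Z=2) weight 1/108
  (W=2, X=0, Y=0, Z=3) weight 1/108
  (W=2, X=0, Y=1, Z=3) weight 1/108
  … 10 more
Group by Z:
  weight(Z=2) = 1/12
  weight(Z=3) = 1/9
Total weight = 1/12 + 1/9 = 7/36
P(Z=2 | obs) = 1/12 / 7/36 = 3/7
P(Z=3 | obs) = 1/9 / 7/36 = 4/7

P(Z=2) = 3/7, P(Z=3) = 4/7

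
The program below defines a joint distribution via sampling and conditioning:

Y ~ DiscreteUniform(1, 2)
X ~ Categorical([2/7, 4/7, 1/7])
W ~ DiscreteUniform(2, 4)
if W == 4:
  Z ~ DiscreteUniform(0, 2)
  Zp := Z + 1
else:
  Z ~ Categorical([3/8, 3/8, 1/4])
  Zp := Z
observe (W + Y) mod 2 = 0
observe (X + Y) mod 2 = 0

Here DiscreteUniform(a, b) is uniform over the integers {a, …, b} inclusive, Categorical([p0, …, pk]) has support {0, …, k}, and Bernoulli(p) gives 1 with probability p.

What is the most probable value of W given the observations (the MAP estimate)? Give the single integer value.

Enumerate traces; 15 have nonzero weight after conditioning:
  (Y=1, X=1, W=3, Z=0) weight 1/28
  (Y=1, X=1, W=3, Z=1) weight 1/28
  (Y=1, X=1, W=3, Z=2) weight 1/42
  (Y=2, X=0, W=2, Z=0) weight 1/56
  (Y=2, X=0, W=2, Z=1) weight 1/56
  (Y=2, X=0, W=2, Z=2) weight 1/84
  (Y=2, X=0, W=4, Z=0) weight 1/63
  (Y=2, X=0, W=4, Z=1) weight 1/63
  … 7 more
Group by W:
  weight(W=2) = 1/14
  weight(W=3) = 2/21
  weight(W=4) = 1/14
Total weight = 1/14 + 2/21 + 1/14 = 5/21
P(W=2 | obs) = 1/14 / 5/21 = 3/10
P(W=3 | obs) = 2/21 / 5/21 = 2/5
P(W=4 | obs) = 1/14 / 5/21 = 3/10
argmax = 3

argmax_v P(W = v | obs) = 3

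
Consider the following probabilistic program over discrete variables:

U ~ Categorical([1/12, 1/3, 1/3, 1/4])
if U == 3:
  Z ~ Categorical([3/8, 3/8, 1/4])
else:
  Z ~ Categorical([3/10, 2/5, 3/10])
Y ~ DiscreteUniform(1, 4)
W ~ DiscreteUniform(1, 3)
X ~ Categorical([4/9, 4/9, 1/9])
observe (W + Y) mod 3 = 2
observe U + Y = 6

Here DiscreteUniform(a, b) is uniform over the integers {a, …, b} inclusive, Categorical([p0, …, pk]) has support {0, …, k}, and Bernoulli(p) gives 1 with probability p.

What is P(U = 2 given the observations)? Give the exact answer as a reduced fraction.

Enumerate traces; 18 have nonzero weight after conditioning:
  (U=2, Z=0, Y=4, W=1, X=0) weight 1/270
  (U=2, Z=0, Y=4, W=1, X=1) weight 1/270
  (U=2, Z=0, Y=4, W=1, X=2) weight 1/1080
  (U=2, Z=1, Y=4, W=1, X=0) weight 2/405
  (U=2, Z=1, Y=4, W=1, X=1) weight 2/405
  (U=2, Z=1, Y=4, W=1, X=2) weight 1/810
  (U=2, Z=2, Y=4, W=1, X=0) weight 1/270
  (U=2, Z=2, Y=4, W=1, X=1) weight 1/270
  (U=3, Z=0, Y=3, W=2, X=0) weight 1/288
  … 9 more
Group by U:
  weight(U=2) = 1/36
  weight(U=3) = 1/48
Total weight = 1/36 + 1/48 = 7/144
P(U=2 | obs) = 1/36 / 7/144 = 4/7
P(U=3 | obs) = 1/48 / 7/144 = 3/7

P(U = 2 | obs) = 4/7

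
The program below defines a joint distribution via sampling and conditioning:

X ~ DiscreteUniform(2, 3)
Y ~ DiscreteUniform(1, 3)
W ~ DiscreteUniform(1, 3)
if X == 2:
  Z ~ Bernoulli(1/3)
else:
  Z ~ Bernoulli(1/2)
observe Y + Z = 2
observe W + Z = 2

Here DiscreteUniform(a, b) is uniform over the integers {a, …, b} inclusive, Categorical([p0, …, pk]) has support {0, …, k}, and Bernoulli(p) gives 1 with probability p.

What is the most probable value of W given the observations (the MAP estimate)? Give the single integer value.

argmax_v P(W = v | obs) = 2

Enumerate traces; 4 have nonzero weight after conditioning:
  (X=2, Y=1, W=1, Z=1) weight 1/54
  (X=2, Y=2, W=2, Z=0) weight 1/27
  (X=3, Y=1, W=1, Z=1) weight 1/36
  (X=3, Y=2, W=2, Z=0) weight 1/36
Group by W:
  weight(W=1) = 5/108
  weight(W=2) = 7/108
Total weight = 5/108 + 7/108 = 1/9
P(W=1 | obs) = 5/108 / 1/9 = 5/12
P(W=2 | obs) = 7/108 / 1/9 = 7/12
argmax = 2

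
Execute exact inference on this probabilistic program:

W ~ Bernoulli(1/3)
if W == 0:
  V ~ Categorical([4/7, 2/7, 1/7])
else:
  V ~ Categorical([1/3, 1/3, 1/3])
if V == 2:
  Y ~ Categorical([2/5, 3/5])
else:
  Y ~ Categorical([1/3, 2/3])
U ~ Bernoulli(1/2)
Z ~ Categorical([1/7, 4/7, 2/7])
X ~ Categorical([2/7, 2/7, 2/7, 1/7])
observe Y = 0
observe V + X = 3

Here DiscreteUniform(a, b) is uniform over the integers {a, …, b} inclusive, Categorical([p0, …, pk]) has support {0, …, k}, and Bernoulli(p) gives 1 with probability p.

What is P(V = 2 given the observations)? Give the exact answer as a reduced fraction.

P(V = 2 | obs) = 52/167

Enumerate traces; 36 have nonzero weight after conditioning:
  (W=0, V=0, Y=0, U=0, Z=0, X=3) weight 4/3087
  (W=0, V=0, Y=0, U=0, Z=1, X=3) weight 16/3087
  (W=0, V=0, Y=0, U=0, Z=2, X=3) weight 8/3087
  (W=0, V=0, Y=0, U=1, Z=0, X=3) weight 4/3087
  (W=0, V=0, Y=0, U=1, Z=1, X=3) weight 16/3087
  (W=0, V=0, Y=0, U=1, Z=2, X=3) weight 8/3087
  (W=0, V=1, Y=0, U=0, Z=0, X=2) weight 4/3087
  (W=0, V=1, Y=0, U=0, Z=1, X=2) weight 16/3087
  (W=0, V=2, Y=0, U=0, Z=0, X=1) weight 4/5145
  … 27 more
Group by V:
  weight(V=0) = 31/1323
  weight(V=1) = 38/1323
  weight(V=2) = 52/2205
Total weight = 31/1323 + 38/1323 + 52/2205 = 167/2205
P(V=0 | obs) = 31/1323 / 167/2205 = 155/501
P(V=1 | obs) = 38/1323 / 167/2205 = 190/501
P(V=2 | obs) = 52/2205 / 167/2205 = 52/167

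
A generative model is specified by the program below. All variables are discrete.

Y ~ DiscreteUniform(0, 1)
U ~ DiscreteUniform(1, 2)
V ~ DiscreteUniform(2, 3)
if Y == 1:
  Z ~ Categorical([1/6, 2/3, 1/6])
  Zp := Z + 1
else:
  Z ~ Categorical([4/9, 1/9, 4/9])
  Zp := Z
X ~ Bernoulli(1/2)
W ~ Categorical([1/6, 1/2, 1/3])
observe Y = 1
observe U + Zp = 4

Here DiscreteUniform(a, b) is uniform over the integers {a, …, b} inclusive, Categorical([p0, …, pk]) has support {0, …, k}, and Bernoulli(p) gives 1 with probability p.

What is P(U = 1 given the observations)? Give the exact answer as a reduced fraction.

P(U = 1 | obs) = 1/5

Enumerate traces; 24 have nonzero weight after conditioning:
  (Y=1, U=1, V=2, Z=2, X=0, W=0) weight 1/576
  (Y=1, U=1, V=2, Z=2, X=0, W=1) weight 1/192
  (Y=1, U=1, V=2, Z=2, X=0, W=2) weight 1/288
  (Y=1, U=1, V=2, Z=2, X=1, W=0) weight 1/576
  (Y=1, U=1, V=2, Z=2, X=1, W=1) weight 1/192
  (Y=1, U=1, V=2, Z=2, X=1, W=2) weight 1/288
  (Y=1, U=1, V=3, Z=2, X=0, W=0) weight 1/576
  (Y=1, U=1, V=3, Z=2, X=0, W=1) weight 1/192
  (Y=1, U=2, V=2, Z=1, X=0, W=0) weight 1/144
  … 15 more
Group by U:
  weight(U=1) = 1/24
  weight(U=2) = 1/6
Total weight = 1/24 + 1/6 = 5/24
P(U=1 | obs) = 1/24 / 5/24 = 1/5
P(U=2 | obs) = 1/6 / 5/24 = 4/5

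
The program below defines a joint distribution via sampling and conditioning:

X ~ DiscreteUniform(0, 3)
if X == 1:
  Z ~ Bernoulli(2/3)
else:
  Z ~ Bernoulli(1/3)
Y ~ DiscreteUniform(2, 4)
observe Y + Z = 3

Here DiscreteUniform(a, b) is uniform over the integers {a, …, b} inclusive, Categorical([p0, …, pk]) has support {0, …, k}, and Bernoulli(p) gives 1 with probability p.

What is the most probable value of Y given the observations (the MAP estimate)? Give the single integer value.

Enumerate traces; 8 have nonzero weight after conditioning:
  (X=0, Z=0, Y=3) weight 1/18
  (X=0, Z=1, Y=2) weight 1/36
  (X=1, Z=0, Y=3) weight 1/36
  (X=1, Z=1, Y=2) weight 1/18
  (X=2, Z=0, Y=3) weight 1/18
  (X=2, Z=1, Y=2) weight 1/36
  (X=3, Z=0, Y=3) weight 1/18
  (X=3, Z=1, Y=2) weight 1/36
Group by Y:
  weight(Y=2) = 5/36
  weight(Y=3) = 7/36
Total weight = 5/36 + 7/36 = 1/3
P(Y=2 | obs) = 5/36 / 1/3 = 5/12
P(Y=3 | obs) = 7/36 / 1/3 = 7/12
argmax = 3

argmax_v P(Y = v | obs) = 3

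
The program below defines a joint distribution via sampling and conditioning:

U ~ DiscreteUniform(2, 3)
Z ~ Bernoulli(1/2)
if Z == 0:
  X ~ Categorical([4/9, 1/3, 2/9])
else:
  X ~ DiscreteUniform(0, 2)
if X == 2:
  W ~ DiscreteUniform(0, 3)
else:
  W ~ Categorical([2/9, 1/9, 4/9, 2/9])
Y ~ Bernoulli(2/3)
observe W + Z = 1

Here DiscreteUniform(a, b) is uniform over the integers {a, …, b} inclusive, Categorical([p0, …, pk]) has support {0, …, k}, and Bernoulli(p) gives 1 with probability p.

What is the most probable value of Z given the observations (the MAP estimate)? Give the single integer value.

Enumerate traces; 24 have nonzero weight after conditioning:
  (U=2, Z=0, X=0, W=1, Y=0) weight 1/243
  (U=2, Z=0, X=0, W=1, Y=1) weight 2/243
  (U=2, Z=0, X=1, W=1, Y=0) weight 1/324
  (U=2, Z=0, X=1, W=1, Y=1) weight 1/162
  (U=2, Z=0, X=2, W=1, Y=0) weight 1/216
  (U=2, Z=0, X=2, W=1, Y=1) weight 1/108
  (U=2, Z=1, X=0, W=0, Y=0) weight 1/162
  (U=2, Z=1, X=0, W=0, Y=1) weight 1/81
  … 16 more
Group by Z:
  weight(Z=0) = 23/324
  weight(Z=1) = 25/216
Total weight = 23/324 + 25/216 = 121/648
P(Z=0 | obs) = 23/324 / 121/648 = 46/121
P(Z=1 | obs) = 25/216 / 121/648 = 75/121
argmax = 1

argmax_v P(Z = v | obs) = 1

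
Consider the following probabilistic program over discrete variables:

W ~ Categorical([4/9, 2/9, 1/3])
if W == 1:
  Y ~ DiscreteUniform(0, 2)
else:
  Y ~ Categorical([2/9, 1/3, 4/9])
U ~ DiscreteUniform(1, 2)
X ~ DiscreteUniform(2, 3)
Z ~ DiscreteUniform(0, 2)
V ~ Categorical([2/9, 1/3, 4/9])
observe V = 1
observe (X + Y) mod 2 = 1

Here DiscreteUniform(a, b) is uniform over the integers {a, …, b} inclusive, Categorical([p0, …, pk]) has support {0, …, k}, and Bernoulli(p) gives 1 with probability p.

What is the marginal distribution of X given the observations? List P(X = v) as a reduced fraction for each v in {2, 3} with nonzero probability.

P(X=2) = 1/3, P(X=3) = 2/3

Enumerate traces; 54 have nonzero weight after conditioning:
  (W=0, Y=0, U=1, X=3, Z=0, V=1) weight 2/729
  (W=0, Y=0, U=1, X=3, Z=1, V=1) weight 2/729
  (W=0, Y=0, U=1, X=3, Z=2, V=1) weight 2/729
  (W=0, Y=0, U=2, X=3, Z=0, V=1) weight 2/729
  (W=0, Y=0, U=2, X=3, Z=1, V=1) weight 2/729
  (W=0, Y=0, U=2, X=3, Z=2, V=1) weight 2/729
  (W=0, Y=1, U=1, X=2, Z=0, V=1) weight 1/243
  (W=0, Y=1, U=1, X=2, Z=1, V=1) weight 1/243
  … 46 more
Group by X:
  weight(X=2) = 1/18
  weight(X=3) = 1/9
Total weight = 1/18 + 1/9 = 1/6
P(X=2 | obs) = 1/18 / 1/6 = 1/3
P(X=3 | obs) = 1/9 / 1/6 = 2/3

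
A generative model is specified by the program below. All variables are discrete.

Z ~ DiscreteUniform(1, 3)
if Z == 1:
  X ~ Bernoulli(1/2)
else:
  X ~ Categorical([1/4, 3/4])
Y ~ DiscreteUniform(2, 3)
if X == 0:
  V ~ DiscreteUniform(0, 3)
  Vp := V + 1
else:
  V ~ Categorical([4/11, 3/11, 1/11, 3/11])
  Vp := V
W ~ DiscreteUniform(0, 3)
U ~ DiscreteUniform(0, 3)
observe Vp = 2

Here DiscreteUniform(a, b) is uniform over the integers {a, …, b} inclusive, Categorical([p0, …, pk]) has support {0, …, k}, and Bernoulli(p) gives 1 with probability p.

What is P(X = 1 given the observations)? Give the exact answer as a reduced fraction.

Enumerate traces; 192 have nonzero weight after conditioning:
  (Z=1, X=0, Y=2, V=1, W=0, U=0) weight 1/768
  (Z=1, X=0, Y=2, V=1, W=0, U=1) weight 1/768
  (Z=1, X=0, Y=2, V=1, W=0, U=2) weight 1/768
  (Z=1, X=0, Y=2, V=1, W=0, U=3) weight 1/768
  (Z=1, X=0, Y=2, V=1, W=1, U=0) weight 1/768
  (Z=1, X=0, Y=2, V=1, W=1, U=1) weight 1/768
  (Z=1, X=0, Y=2, V=1, W=1, U=2) weight 1/768
  (Z=1, X=0, Y=2, V=1, W=1, U=3) weight 1/768
  (Z=1, X=1, Y=2, V=2, W=0, U=0) weight 1/2112
  … 183 more
Group by X:
  weight(X=0) = 1/12
  weight(X=1) = 2/33
Total weight = 1/12 + 2/33 = 19/132
P(X=0 | obs) = 1/12 / 19/132 = 11/19
P(X=1 | obs) = 2/33 / 19/132 = 8/19

P(X = 1 | obs) = 8/19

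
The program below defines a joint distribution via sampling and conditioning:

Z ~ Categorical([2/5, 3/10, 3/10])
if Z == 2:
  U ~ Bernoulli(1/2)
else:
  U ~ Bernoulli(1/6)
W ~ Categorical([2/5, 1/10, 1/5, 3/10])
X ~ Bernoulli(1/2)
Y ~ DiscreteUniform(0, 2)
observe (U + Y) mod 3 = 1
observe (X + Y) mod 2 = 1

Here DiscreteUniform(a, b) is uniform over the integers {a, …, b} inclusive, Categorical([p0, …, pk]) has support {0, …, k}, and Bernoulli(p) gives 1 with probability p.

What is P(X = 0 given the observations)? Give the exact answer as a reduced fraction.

Enumerate traces; 24 have nonzero weight after conditioning:
  (Z=0, U=0, W=0, X=0, Y=1) weight 1/45
  (Z=0, U=0, W=1, X=0, Y=1) weight 1/180
  (Z=0, U=0, W=2, X=0, Y=1) weight 1/90
  (Z=0, U=0, W=3, X=0, Y=1) weight 1/60
  (Z=0, U=1, W=0, X=1, Y=0) weight 1/225
  (Z=0, U=1, W=1, X=1, Y=0) weight 1/900
  (Z=0, U=1, W=2, X=1, Y=0) weight 1/450
  (Z=0, U=1, W=3, X=1, Y=0) weight 1/300
  … 16 more
Group by X:
  weight(X=0) = 11/90
  weight(X=1) = 2/45
Total weight = 11/90 + 2/45 = 1/6
P(X=0 | obs) = 11/90 / 1/6 = 11/15
P(X=1 | obs) = 2/45 / 1/6 = 4/15

P(X = 0 | obs) = 11/15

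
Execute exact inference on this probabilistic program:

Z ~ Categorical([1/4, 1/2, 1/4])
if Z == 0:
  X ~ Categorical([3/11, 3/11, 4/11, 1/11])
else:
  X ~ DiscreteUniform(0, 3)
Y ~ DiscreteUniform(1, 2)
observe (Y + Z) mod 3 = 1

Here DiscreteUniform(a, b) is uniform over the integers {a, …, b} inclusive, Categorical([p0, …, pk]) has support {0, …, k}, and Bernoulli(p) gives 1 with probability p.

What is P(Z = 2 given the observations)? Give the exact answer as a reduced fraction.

Enumerate traces; 8 have nonzero weight after conditioning:
  (Z=0, X=0, Y=1) weight 3/88
  (Z=0, X=1, Y=1) weight 3/88
  (Z=0, X=2, Y=1) weight 1/22
  (Z=0, X=3, Y=1) weight 1/88
  (Z=2, X=0, Y=2) weight 1/32
  (Z=2, X=1, Y=2) weight 1/32
  (Z=2, X=2, Y=2) weight 1/32
  (Z=2, X=3, Y=2) weight 1/32
Group by Z:
  weight(Z=0) = 1/8
  weight(Z=2) = 1/8
Total weight = 1/8 + 1/8 = 1/4
P(Z=0 | obs) = 1/8 / 1/4 = 1/2
P(Z=2 | obs) = 1/8 / 1/4 = 1/2

P(Z = 2 | obs) = 1/2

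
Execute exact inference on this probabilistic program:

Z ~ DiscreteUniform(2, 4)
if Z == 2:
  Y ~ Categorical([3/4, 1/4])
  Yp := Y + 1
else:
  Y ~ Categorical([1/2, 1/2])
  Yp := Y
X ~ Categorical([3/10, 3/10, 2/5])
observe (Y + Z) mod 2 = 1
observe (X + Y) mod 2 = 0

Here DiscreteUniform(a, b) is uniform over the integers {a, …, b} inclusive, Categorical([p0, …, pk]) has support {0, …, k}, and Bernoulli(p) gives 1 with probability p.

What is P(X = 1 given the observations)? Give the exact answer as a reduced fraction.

P(X = 1 | obs) = 9/23

Enumerate traces; 4 have nonzero weight after conditioning:
  (Z=2, Y=1, X=1) weight 1/40
  (Z=3, Y=0, X=0) weight 1/20
  (Z=3, Y=0, X=2) weight 1/15
  (Z=4, Y=1, X=1) weight 1/20
Group by X:
  weight(X=0) = 1/20
  weight(X=1) = 3/40
  weight(X=2) = 1/15
Total weight = 1/20 + 3/40 + 1/15 = 23/120
P(X=0 | obs) = 1/20 / 23/120 = 6/23
P(X=1 | obs) = 3/40 / 23/120 = 9/23
P(X=2 | obs) = 1/15 / 23/120 = 8/23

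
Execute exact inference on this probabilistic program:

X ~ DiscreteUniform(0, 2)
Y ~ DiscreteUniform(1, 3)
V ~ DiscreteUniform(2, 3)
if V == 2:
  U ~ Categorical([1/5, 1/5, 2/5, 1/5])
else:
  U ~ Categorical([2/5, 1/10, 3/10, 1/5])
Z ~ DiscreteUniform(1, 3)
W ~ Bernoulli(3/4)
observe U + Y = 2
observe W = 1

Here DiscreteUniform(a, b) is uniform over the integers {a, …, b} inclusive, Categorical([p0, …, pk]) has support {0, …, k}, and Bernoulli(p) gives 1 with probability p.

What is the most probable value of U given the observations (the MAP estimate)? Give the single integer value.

Enumerate traces; 36 have nonzero weight after conditioning:
  (X=0, Y=1, V=2, U=1, Z=1, W=1) weight 1/360
  (X=0, Y=1, V=2, U=1, Z=2, W=1) weight 1/360
  (X=0, Y=1, V=2, U=1, Z=3, W=1) weight 1/360
  (X=0, Y=1, V=3, U=1, Z=1, W=1) weight 1/720
  (X=0, Y=1, V=3, U=1, Z=2, W=1) weight 1/720
  (X=0, Y=1, V=3, U=1, Z=3, W=1) weight 1/720
  (X=0, Y=2, V=2, U=0, Z=1, W=1) weight 1/360
  (X=0, Y=2, V=2, U=0, Z=2, W=1) weight 1/360
  … 28 more
Group by U:
  weight(U=0) = 3/40
  weight(U=1) = 3/80
Total weight = 3/40 + 3/80 = 9/80
P(U=0 | obs) = 3/40 / 9/80 = 2/3
P(U=1 | obs) = 3/80 / 9/80 = 1/3
argmax = 0

argmax_v P(U = v | obs) = 0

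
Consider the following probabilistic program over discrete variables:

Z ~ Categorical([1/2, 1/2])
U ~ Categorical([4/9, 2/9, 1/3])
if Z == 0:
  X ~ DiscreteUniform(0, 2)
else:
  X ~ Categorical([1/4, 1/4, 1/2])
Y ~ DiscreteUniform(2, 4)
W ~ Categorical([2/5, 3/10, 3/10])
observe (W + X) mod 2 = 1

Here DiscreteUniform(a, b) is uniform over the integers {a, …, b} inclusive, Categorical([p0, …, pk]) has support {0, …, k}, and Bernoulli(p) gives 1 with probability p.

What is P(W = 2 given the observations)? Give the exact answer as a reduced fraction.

Enumerate traces; 72 have nonzero weight after conditioning:
  (Z=0, U=0, X=0, Y=2, W=1) weight 1/135
  (Z=0, U=0, X=0, Y=3, W=1) weight 1/135
  (Z=0, U=0, X=0, Y=4, W=1) weight 1/135
  (Z=0, U=0, X=1, Y=2, W=0) weight 4/405
  (Z=0, U=0, X=1, Y=2, W=2) weight 1/135
  (Z=0, U=0, X=1, Y=3, W=0) weight 4/405
  (Z=0, U=0, X=1, Y=3, W=2) weight 1/135
  (Z=0, U=0, X=1, Y=4, W=0) weight 4/405
  … 64 more
Group by W:
  weight(W=0) = 7/60
  weight(W=1) = 17/80
  weight(W=2) = 7/80
Total weight = 7/60 + 17/80 + 7/80 = 5/12
P(W=0 | obs) = 7/60 / 5/12 = 7/25
P(W=1 | obs) = 17/80 / 5/12 = 51/100
P(W=2 | obs) = 7/80 / 5/12 = 21/100

P(W = 2 | obs) = 21/100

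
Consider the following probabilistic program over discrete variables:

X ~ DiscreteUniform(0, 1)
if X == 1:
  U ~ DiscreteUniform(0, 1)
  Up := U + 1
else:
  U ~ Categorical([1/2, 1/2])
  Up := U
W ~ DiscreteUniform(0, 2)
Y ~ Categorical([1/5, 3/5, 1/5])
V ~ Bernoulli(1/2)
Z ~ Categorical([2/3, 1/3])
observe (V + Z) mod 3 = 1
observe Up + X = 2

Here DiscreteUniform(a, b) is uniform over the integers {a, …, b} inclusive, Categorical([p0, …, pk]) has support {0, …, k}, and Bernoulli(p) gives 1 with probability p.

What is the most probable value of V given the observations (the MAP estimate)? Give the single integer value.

argmax_v P(V = v | obs) = 1

Enumerate traces; 18 have nonzero weight after conditioning:
  (X=1, U=0, W=0, Y=0, V=0, Z=1) weight 1/360
  (X=1, U=0, W=0, Y=0, V=1, Z=0) weight 1/180
  (X=1, U=0, W=0, Y=1, V=0, Z=1) weight 1/120
  (X=1, U=0, W=0, Y=1, V=1, Z=0) weight 1/60
  (X=1, U=0, W=0, Y=2, V=0, Z=1) weight 1/360
  (X=1, U=0, W=0, Y=2, V=1, Z=0) weight 1/180
  (X=1, U=0, W=1, Y=0, V=0, Z=1) weight 1/360
  (X=1, U=0, W=1, Y=0, V=1, Z=0) weight 1/180
  … 10 more
Group by V:
  weight(V=0) = 1/24
  weight(V=1) = 1/12
Total weight = 1/24 + 1/12 = 1/8
P(V=0 | obs) = 1/24 / 1/8 = 1/3
P(V=1 | obs) = 1/12 / 1/8 = 2/3
argmax = 1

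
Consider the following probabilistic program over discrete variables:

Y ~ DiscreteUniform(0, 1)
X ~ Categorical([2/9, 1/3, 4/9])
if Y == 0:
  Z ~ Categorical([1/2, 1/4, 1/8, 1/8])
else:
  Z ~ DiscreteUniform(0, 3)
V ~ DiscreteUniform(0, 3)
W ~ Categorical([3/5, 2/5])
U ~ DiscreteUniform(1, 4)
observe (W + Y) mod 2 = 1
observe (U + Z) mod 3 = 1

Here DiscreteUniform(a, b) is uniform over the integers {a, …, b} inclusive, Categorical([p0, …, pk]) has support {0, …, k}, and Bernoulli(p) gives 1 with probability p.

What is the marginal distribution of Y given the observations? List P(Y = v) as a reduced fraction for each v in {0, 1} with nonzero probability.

P(Y=0) = 13/31, P(Y=1) = 18/31

Enumerate traces; 144 have nonzero weight after conditioning:
  (Y=0, X=0, Z=0, V=0, W=1, U=1) weight 1/720
  (Y=0, X=0, Z=0, V=0, W=1, U=4) weight 1/720
  (Y=0, X=0, Z=0, V=1, W=1, U=1) weight 1/720
  (Y=0, X=0, Z=0, V=1, W=1, U=4) weight 1/720
  (Y=0, X=0, Z=0, V=2, W=1, U=1) weight 1/720
  (Y=0, X=0, Z=0, V=2, W=1, U=4) weight 1/720
  (Y=0, X=0, Z=0, V=3, W=1, U=1) weight 1/720
  (Y=0, X=0, Z=0, V=3, W=1, U=4) weight 1/720
  (Y=1, X=0, Z=0, V=0, W=0, U=1) weight 1/960
  … 135 more
Group by Y:
  weight(Y=0) = 13/160
  weight(Y=1) = 9/80
Total weight = 13/160 + 9/80 = 31/160
P(Y=0 | obs) = 13/160 / 31/160 = 13/31
P(Y=1 | obs) = 9/80 / 31/160 = 18/31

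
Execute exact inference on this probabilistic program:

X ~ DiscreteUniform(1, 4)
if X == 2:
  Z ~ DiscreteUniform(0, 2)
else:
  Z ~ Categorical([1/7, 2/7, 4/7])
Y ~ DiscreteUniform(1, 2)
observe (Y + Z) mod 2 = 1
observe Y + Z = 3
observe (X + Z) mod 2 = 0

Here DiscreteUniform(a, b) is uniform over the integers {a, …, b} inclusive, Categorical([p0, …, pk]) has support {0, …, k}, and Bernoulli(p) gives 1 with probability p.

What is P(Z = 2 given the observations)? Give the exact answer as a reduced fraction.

Enumerate traces; 4 have nonzero weight after conditioning:
  (X=1, Z=1, Y=2) weight 1/28
  (X=2, Z=2, Y=1) weight 1/24
  (X=3, Z=1, Y=2) weight 1/28
  (X=4, Z=2, Y=1) weight 1/14
Group by Z:
  weight(Z=1) = 1/14
  weight(Z=2) = 19/168
Total weight = 1/14 + 19/168 = 31/168
P(Z=1 | obs) = 1/14 / 31/168 = 12/31
P(Z=2 | obs) = 19/168 / 31/168 = 19/31

P(Z = 2 | obs) = 19/31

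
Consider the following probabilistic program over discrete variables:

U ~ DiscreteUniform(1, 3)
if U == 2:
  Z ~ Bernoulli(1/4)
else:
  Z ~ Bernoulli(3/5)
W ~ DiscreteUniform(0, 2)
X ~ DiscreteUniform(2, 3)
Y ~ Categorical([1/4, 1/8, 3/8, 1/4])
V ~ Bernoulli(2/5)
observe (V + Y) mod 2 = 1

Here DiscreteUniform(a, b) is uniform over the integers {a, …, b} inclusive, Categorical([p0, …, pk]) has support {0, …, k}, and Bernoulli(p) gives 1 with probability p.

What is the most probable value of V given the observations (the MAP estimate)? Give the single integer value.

Enumerate traces; 144 have nonzero weight after conditioning:
  (U=1, Z=0, W=0, X=2, Y=0, V=1) weight 1/450
  (U=1, Z=0, W=0, X=2, Y=1, V=0) weight 1/600
  (U=1, Z=0, W=0, X=2, Y=2, V=1) weight 1/300
  (U=1, Z=0, W=0, X=2, Y=3, V=0) weight 1/300
  (U=1, Z=0, W=0, X=3, Y=0, V=1) weight 1/450
  (U=1, Z=0, W=0, X=3, Y=1, V=0) weight 1/600
  (U=1, Z=0, W=0, X=3, Y=2, V=1) weight 1/300
  (U=1, Z=0, W=0, X=3, Y=3, V=0) weight 1/300
  … 136 more
Group by V:
  weight(V=0) = 9/40
  weight(V=1) = 1/4
Total weight = 9/40 + 1/4 = 19/40
P(V=0 | obs) = 9/40 / 19/40 = 9/19
P(V=1 | obs) = 1/4 / 19/40 = 10/19
argmax = 1

argmax_v P(V = v | obs) = 1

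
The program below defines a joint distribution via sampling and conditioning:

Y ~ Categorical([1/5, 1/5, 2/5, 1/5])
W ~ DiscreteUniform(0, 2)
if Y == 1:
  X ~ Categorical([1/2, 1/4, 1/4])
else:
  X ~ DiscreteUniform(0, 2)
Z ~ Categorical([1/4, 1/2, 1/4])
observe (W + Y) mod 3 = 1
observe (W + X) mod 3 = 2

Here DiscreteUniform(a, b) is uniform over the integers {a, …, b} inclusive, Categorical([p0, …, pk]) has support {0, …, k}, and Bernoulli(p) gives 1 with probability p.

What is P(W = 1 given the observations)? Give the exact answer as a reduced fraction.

Enumerate traces; 12 have nonzero weight after conditioning:
  (Y=0, W=1, X=1, Z=0) weight 1/180
  (Y=0, W=1, X=1, Z=1) weight 1/90
  (Y=0, W=1, X=1, Z=2) weight 1/180
  (Y=1, W=0, X=2, Z=0) weight 1/240
  (Y=1, W=0, X=2, Z=1) weight 1/120
  (Y=1, W=0, X=2, Z=2) weight 1/240
  (Y=2, W=2, X=0, Z=0) weight 1/90
  (Y=2, W=2, X=0, Z=1) weight 1/45
  … 4 more
Group by W:
  weight(W=0) = 1/60
  weight(W=1) = 2/45
  weight(W=2) = 2/45
Total weight = 1/60 + 2/45 + 2/45 = 19/180
P(W=0 | obs) = 1/60 / 19/180 = 3/19
P(W=1 | obs) = 2/45 / 19/180 = 8/19
P(W=2 | obs) = 2/45 / 19/180 = 8/19

P(W = 1 | obs) = 8/19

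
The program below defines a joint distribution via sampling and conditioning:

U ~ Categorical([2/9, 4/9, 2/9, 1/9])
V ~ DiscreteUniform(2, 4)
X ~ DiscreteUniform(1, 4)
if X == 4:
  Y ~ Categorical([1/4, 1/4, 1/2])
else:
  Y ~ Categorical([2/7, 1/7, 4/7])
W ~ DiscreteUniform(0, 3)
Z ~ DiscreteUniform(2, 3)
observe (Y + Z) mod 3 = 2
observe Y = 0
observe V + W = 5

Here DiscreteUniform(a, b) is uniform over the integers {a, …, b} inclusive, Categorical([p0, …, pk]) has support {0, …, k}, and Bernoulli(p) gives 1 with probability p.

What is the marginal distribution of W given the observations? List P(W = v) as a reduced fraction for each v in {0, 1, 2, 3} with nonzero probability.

P(W=1) = 1/3, P(W=2) = 1/3, P(W=3) = 1/3

Enumerate traces; 48 have nonzero weight after conditioning:
  (U=0, V=2, X=1, Y=0, W=3, Z=2) weight 1/1512
  (U=0, V=2, X=2, Y=0, W=3, Z=2) weight 1/1512
  (U=0, V=2, X=3, Y=0, W=3, Z=2) weight 1/1512
  (U=0, V=2, X=4, Y=0, W=3, Z=2) weight 1/1728
  (U=0, V=3, X=1, Y=0, W=2, Z=2) weight 1/1512
  (U=0, V=3, X=2, Y=0, W=2, Z=2) weight 1/1512
  (U=0, V=3, X=3, Y=0, W=2, Z=2) weight 1/1512
  (U=0, V=3, X=4, Y=0, W=2, Z=2) weight 1/1728
  (U=0, V=4, X=1, Y=0, W=1, Z=2) weight 1/1512
  … 39 more
Group by W:
  weight(W=1) = 31/2688
  weight(W=2) = 31/2688
  weight(W=3) = 31/2688
Total weight = 31/2688 + 31/2688 + 31/2688 = 31/896
P(W=1 | obs) = 31/2688 / 31/896 = 1/3
P(W=2 | obs) = 31/2688 / 31/896 = 1/3
P(W=3 | obs) = 31/2688 / 31/896 = 1/3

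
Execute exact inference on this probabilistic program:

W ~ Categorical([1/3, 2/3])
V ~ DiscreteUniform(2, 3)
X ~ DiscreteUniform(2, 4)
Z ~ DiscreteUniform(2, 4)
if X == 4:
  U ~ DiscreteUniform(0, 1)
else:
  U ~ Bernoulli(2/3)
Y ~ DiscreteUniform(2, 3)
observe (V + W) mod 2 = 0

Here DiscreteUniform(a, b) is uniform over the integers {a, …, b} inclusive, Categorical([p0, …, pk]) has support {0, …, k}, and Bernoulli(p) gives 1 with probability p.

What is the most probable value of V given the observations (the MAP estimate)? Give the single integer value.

Enumerate traces; 72 have nonzero weight after conditioning:
  (W=0, V=2, X=2, Z=2, U=0, Y=2) weight 1/324
  (W=0, V=2, X=2, Z=2, U=0, Y=3) weight 1/324
  (W=0, V=2, X=2, Z=2, U=1, Y=2) weight 1/162
  (W=0, V=2, X=2, Z=2, U=1, Y=3) weight 1/162
  (W=0, V=2, X=2, Z=3, U=0, Y=2) weight 1/324
  (W=0, V=2, X=2, Z=3, U=0, Y=3) weight 1/324
  (W=0, V=2, X=2, Z=3, U=1, Y=2) weight 1/162
  (W=0, V=2, X=2, Z=3, U=1, Y=3) weight 1/162
  (W=1, V=3, X=2, Z=2, U=0, Y=2) weight 1/162
  … 63 more
Group by V:
  weight(V=2) = 1/6
  weight(V=3) = 1/3
Total weight = 1/6 + 1/3 = 1/2
P(V=2 | obs) = 1/6 / 1/2 = 1/3
P(V=3 | obs) = 1/3 / 1/2 = 2/3
argmax = 3

argmax_v P(V = v | obs) = 3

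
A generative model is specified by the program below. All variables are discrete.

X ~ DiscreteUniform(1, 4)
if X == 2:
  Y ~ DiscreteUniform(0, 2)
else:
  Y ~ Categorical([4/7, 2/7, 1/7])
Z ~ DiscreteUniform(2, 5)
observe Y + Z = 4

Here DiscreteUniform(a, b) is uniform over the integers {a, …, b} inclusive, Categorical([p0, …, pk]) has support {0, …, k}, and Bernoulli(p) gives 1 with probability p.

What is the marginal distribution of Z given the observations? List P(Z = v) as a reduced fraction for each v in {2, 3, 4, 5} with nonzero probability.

Enumerate traces; 12 have nonzero weight after conditioning:
  (X=1, Y=0, Z=4) weight 1/28
  (X=1, Y=1, Z=3) weight 1/56
  (X=1, Y=2, Z=2) weight 1/112
  (X=2, Y=0, Z=4) weight 1/48
  (X=2, Y=1, Z=3) weight 1/48
  (X=2, Y=2, Z=2) weight 1/48
  (X=3, Y=0, Z=4) weight 1/28
  (X=3, Y=1, Z=3) weight 1/56
  … 4 more
Group by Z:
  weight(Z=2) = 1/21
  weight(Z=3) = 25/336
  weight(Z=4) = 43/336
Total weight = 1/21 + 25/336 + 43/336 = 1/4
P(Z=2 | obs) = 1/21 / 1/4 = 4/21
P(Z=3 | obs) = 25/336 / 1/4 = 25/84
P(Z=4 | obs) = 43/336 / 1/4 = 43/84

P(Z=2) = 4/21, P(Z=3) = 25/84, P(Z=4) = 43/84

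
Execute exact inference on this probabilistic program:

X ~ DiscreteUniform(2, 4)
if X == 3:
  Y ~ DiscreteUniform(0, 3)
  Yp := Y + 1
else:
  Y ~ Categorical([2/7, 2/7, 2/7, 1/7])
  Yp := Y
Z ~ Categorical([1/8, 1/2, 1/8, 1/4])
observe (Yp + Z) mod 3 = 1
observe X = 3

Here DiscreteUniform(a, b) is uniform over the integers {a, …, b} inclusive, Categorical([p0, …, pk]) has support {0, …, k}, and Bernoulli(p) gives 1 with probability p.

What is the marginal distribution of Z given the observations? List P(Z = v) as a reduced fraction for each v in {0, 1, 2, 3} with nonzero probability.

Enumerate traces; 6 have nonzero weight after conditioning:
  (X=3, Y=0, Z=0) weight 1/96
  (X=3, Y=0, Z=3) weight 1/48
  (X=3, Y=1, Z=2) weight 1/96
  (X=3, Y=2, Z=1) weight 1/24
  (X=3, Y=3, Z=0) weight 1/96
  (X=3, Y=3, Z=3) weight 1/48
Group by Z:
  weight(Z=0) = 1/48
  weight(Z=1) = 1/24
  weight(Z=2) = 1/96
  weight(Z=3) = 1/24
Total weight = 1/48 + 1/24 + 1/96 + 1/24 = 11/96
P(Z=0 | obs) = 1/48 / 11/96 = 2/11
P(Z=1 | obs) = 1/24 / 11/96 = 4/11
P(Z=2 | obs) = 1/96 / 11/96 = 1/11
P(Z=3 | obs) = 1/24 / 11/96 = 4/11

P(Z=0) = 2/11, P(Z=1) = 4/11, P(Z=2) = 1/11, P(Z=3) = 4/11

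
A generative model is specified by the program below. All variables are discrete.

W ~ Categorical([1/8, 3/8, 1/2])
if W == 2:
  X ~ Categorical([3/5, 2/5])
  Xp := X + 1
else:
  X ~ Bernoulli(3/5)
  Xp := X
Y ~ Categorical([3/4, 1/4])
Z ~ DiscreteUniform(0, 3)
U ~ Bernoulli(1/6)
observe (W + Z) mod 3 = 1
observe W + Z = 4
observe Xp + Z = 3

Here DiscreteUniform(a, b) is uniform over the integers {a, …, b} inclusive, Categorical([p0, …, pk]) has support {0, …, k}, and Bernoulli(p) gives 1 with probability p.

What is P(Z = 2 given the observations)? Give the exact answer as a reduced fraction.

Enumerate traces; 8 have nonzero weight after conditioning:
  (W=1, X=0, Y=0, Z=3, U=0) weight 3/128
  (W=1, X=0, Y=0, Z=3, U=1) weight 3/640
  (W=1, X=0, Y=1, Z=3, U=0) weight 1/128
  (W=1, X=0, Y=1, Z=3, U=1) weight 1/640
  (W=2, X=0, Y=0, Z=2, U=0) weight 3/64
  (W=2, X=0, Y=0, Z=2, U=1) weight 3/320
  (W=2, X=0, Y=1, Z=2, U=0) weight 1/64
  (W=2, X=0, Y=1, Z=2, U=1) weight 1/320
Group by Z:
  weight(Z=2) = 3/40
  weight(Z=3) = 3/80
Total weight = 3/40 + 3/80 = 9/80
P(Z=2 | obs) = 3/40 / 9/80 = 2/3
P(Z=3 | obs) = 3/80 / 9/80 = 1/3

P(Z = 2 | obs) = 2/3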